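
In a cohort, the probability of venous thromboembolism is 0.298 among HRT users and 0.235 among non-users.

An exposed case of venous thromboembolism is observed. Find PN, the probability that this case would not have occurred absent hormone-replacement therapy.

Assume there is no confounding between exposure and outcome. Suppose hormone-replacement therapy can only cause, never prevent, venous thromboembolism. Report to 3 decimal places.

PN ≈ 0.211

Let p₁ = 0.298, p₀ = 0.235.
Under exogeneity and monotonicity, PN = (p₁ − p₀) / p₁.
PN = (0.298 − 0.235) / 0.298 = 0.063 / 0.298 ≈ 0.2114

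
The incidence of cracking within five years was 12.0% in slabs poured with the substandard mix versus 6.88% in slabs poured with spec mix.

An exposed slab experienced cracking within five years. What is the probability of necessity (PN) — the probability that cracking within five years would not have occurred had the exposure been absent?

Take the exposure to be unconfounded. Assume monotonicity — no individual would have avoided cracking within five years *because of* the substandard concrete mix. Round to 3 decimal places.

p₁ = 0.12, p₀ = 0.0688.
Under exogeneity and monotonicity, PN = (p₁ − p₀) / p₁.
PN = (0.12 − 0.0688) / 0.12 = 0.0512 / 0.12 ≈ 0.4267

PN ≈ 0.427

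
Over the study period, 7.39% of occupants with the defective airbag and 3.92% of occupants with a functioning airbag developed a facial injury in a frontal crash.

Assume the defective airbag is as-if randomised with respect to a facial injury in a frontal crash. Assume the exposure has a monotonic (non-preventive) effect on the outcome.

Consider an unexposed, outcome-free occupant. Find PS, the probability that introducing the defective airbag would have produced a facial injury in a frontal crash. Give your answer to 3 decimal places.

p₁ = 0.0739, p₀ = 0.0392.
Under exogeneity and monotonicity, PS = (p₁ − p₀) / (1 − p₀).
PS = (0.0739 − 0.0392) / (1 − 0.0392) = 0.0347 / 0.9608 ≈ 0.0361

PS ≈ 0.036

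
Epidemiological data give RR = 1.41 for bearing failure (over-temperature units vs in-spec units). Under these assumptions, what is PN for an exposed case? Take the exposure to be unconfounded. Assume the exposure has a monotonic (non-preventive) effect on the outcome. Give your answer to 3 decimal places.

Under exogeneity and monotonicity, PN = (RR − 1) / RR = 1 − 1/RR.
PN = (1.41 − 1) / 1.41 = 0.41 / 1.41 ≈ 0.2908

PN ≈ 0.291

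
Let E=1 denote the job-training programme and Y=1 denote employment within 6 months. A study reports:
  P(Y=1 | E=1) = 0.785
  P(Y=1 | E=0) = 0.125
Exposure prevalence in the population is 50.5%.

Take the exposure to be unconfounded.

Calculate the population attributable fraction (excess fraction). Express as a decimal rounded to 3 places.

PAF ≈ 0.727

Let p₁ = 0.785, p₀ = 0.125.
Overall risk P(Y=1) = π·p₁ + (1−π)·p₀ = 0.505×0.785 + 0.495×0.125 = 0.4583.
Under exogeneity, PAF = [P(Y=1) − p₀] / P(Y=1).
PAF = (0.4583 − 0.125) / 0.4583 ≈ 0.7273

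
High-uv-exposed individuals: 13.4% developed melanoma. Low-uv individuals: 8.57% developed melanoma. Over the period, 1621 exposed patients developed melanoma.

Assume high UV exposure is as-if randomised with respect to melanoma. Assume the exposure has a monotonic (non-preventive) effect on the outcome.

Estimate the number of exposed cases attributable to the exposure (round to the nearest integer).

about 584 cases

p₁ = 0.134, p₀ = 0.0857.
PN = (p₁ − p₀)/p₁ = (0.134 − 0.0857) / 0.134 ≈ 0.36045.
Attributable cases ≈ PN × (exposed cases) = 0.36045 × 1621 ≈ 584.29.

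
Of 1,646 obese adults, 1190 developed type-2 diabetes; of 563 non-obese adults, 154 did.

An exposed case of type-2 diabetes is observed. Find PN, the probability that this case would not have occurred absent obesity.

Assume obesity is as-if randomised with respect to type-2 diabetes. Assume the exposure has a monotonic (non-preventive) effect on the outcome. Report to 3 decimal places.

p₁ = P(outcome | exposed) = 1190/1646 = 0.72296
p₀ = P(outcome | unexposed) = 154/563 = 0.27353
Under exogeneity and monotonicity, PN = (p₁ − p₀) / p₁.
PN = (0.72296 − 0.27353) / 0.72296 = 0.44943 / 0.72296 ≈ 0.6216

PN ≈ 0.622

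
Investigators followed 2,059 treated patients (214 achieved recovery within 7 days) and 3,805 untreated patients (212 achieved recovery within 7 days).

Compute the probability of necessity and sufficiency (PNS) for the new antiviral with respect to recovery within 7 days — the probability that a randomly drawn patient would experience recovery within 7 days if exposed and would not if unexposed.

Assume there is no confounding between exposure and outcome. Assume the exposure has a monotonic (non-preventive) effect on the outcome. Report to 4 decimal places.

PNS ≈ 0.0482

p₁ = P(outcome | exposed) = 214/2059 = 0.10393
p₀ = P(outcome | unexposed) = 212/3805 = 0.055716
Under exogeneity and monotonicity, PNS = p₁ − p₀.
PNS = 0.10393 − 0.055716 = 0.048218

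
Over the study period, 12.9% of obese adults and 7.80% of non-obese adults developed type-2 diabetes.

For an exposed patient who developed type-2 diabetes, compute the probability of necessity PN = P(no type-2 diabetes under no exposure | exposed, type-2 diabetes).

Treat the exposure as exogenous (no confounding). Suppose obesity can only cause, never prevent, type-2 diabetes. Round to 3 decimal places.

PN ≈ 0.395

p₁ = 0.129, p₀ = 0.078.
Under exogeneity and monotonicity, PN = (p₁ − p₀) / p₁.
PN = (0.129 − 0.078) / 0.129 = 0.051 / 0.129 ≈ 0.3953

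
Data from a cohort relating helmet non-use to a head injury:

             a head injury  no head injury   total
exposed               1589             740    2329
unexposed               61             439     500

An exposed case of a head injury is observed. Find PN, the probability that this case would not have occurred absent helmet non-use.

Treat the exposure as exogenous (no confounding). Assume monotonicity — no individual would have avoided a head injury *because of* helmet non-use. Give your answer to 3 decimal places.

p₁ = P(outcome | exposed) = 1589/2329 = 0.68227
p₀ = P(outcome | unexposed) = 61/500 = 0.122
Under exogeneity and monotonicity, PN = (p₁ − p₀)/p₁.
PN = (0.68227 − 0.122) / 0.68227 ≈ 0.8212

PN ≈ 0.821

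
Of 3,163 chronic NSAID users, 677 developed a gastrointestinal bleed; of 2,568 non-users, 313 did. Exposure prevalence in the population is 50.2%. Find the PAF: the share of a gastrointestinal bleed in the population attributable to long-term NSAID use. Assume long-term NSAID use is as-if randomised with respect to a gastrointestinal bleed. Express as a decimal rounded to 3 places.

PAF ≈ 0.275

p₁ = P(outcome | exposed) = 677/3163 = 0.21404
p₀ = P(outcome | unexposed) = 313/2568 = 0.12188
Overall risk P(Y=1) = π·p₁ + (1−π)·p₀ = 0.502×0.21404 + 0.498×0.12188 = 0.16815.
Under exogeneity, PAF = [P(Y=1) − p₀] / P(Y=1).
PAF = (0.16815 − 0.12188) / 0.16815 ≈ 0.2751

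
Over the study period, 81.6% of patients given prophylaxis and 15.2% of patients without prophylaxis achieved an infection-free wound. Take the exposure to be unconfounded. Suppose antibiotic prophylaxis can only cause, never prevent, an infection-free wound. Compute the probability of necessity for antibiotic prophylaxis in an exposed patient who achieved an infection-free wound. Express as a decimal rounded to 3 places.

PN ≈ 0.814

p₁ = 0.816, p₀ = 0.152.
Under exogeneity and monotonicity, PN = (p₁ − p₀) / p₁.
PN = (0.816 − 0.152) / 0.816 = 0.664 / 0.816 ≈ 0.8137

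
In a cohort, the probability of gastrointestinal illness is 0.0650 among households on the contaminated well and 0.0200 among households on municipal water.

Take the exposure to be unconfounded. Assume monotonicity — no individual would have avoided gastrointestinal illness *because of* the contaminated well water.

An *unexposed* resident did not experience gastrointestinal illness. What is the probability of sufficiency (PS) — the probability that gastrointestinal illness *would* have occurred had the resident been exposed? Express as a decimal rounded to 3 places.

Let p₁ = 0.065, p₀ = 0.02.
Under exogeneity and monotonicity, PS = (p₁ − p₀) / (1 − p₀).
PS = (0.065 − 0.02) / (1 − 0.02) = 0.045 / 0.98 ≈ 0.0459

PS ≈ 0.046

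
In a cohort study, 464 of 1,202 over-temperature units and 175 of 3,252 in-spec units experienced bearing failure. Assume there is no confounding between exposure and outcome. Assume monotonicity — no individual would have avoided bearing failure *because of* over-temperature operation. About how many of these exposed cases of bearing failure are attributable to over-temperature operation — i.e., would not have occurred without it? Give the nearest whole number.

about 399 cases

p₁ = P(outcome | exposed) = 464/1202 = 0.38602
p₀ = P(outcome | unexposed) = 175/3252 = 0.053813
PN = (p₁ − p₀)/p₁ = (0.38602 − 0.053813) / 0.38602 ≈ 0.86060.
Attributable cases ≈ PN × (exposed cases) = 0.86060 × 464 ≈ 399.32.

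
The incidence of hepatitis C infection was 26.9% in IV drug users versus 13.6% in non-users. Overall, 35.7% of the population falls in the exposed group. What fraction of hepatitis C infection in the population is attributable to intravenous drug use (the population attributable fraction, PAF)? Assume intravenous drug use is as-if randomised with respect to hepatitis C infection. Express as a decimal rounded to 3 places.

PAF ≈ 0.259

p₁ = 0.269, p₀ = 0.136.
Overall risk P(Y=1) = π·p₁ + (1−π)·p₀ = 0.357×0.269 + 0.643×0.136 = 0.18348.
Under exogeneity, PAF = [P(Y=1) − p₀] / P(Y=1).
PAF = (0.18348 − 0.136) / 0.18348 ≈ 0.2588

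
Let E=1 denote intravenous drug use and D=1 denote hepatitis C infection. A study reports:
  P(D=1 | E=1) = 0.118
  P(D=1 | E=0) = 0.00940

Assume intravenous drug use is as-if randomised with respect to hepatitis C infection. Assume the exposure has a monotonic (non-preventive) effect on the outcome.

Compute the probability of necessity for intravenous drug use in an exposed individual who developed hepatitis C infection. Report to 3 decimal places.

Let p₁ = 0.118, p₀ = 0.0094.
Under exogeneity and monotonicity, PN = (p₁ − p₀) / p₁.
PN = (0.118 − 0.0094) / 0.118 = 0.1086 / 0.118 ≈ 0.9203

PN ≈ 0.920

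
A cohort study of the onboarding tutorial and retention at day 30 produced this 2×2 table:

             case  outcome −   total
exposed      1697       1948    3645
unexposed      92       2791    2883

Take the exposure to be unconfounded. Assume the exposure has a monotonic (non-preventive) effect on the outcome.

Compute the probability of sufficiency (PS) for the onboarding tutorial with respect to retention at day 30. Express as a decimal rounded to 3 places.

p₁ = P(outcome | exposed) = 1697/3645 = 0.46557
p₀ = P(outcome | unexposed) = 92/2883 = 0.031911
Under exogeneity and monotonicity, PS = (p₁ − p₀)/(1 − p₀).
PS = (0.46557 − 0.031911) / 0.96809 ≈ 0.4480

PS ≈ 0.448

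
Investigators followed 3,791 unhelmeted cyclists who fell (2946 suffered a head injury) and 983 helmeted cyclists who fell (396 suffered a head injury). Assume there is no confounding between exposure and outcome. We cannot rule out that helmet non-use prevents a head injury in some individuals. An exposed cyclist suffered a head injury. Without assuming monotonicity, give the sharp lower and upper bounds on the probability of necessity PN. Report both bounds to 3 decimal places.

0.482 ≤ PN ≤ 0.768

p₁ = P(outcome | exposed) = 2946/3791 = 0.7771
p₀ = P(outcome | unexposed) = 396/983 = 0.40285
Under exogeneity alone the bounds on PN are max{0,(p₁−p₀)/p₁} ≤ PN ≤ min{1,(1−p₀)/p₁}.
  lower = (p₁ − p₀)/p₁ = 0.37426 / 0.7771 ≈ 0.4816
  upper = min{1, (1 − p₀)/p₁} = 0.59715 / 0.7771 ≈ 0.7684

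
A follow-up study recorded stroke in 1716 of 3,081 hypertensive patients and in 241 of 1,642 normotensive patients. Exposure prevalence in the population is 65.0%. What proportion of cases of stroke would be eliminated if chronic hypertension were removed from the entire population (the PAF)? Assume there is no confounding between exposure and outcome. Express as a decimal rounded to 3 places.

p₁ = P(outcome | exposed) = 1716/3081 = 0.55696
p₀ = P(outcome | unexposed) = 241/1642 = 0.14677
Overall risk P(Y=1) = π·p₁ + (1−π)·p₀ = 0.65×0.55696 + 0.35×0.14677 = 0.4134.
Under exogeneity, PAF = [P(Y=1) − p₀] / P(Y=1).
PAF = (0.4134 − 0.14677) / 0.4134 ≈ 0.6450

PAF ≈ 0.645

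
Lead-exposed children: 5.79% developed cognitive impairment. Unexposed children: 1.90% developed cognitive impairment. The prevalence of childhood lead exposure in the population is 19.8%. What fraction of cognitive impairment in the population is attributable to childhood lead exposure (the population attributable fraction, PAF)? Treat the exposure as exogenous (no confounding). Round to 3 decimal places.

p₁ = 0.0579, p₀ = 0.019.
Overall risk P(Y=1) = π·p₁ + (1−π)·p₀ = 0.198×0.0579 + 0.802×0.019 = 0.026702.
Under exogeneity, PAF = [P(Y=1) − p₀] / P(Y=1).
PAF = (0.026702 − 0.019) / 0.026702 ≈ 0.2884

PAF ≈ 0.288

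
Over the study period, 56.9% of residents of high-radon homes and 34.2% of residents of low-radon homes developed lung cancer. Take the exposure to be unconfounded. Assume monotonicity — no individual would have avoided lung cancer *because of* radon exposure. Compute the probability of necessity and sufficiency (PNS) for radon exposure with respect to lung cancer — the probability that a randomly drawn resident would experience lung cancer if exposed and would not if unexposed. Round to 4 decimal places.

p₁ = 0.569, p₀ = 0.342.
Under exogeneity and monotonicity, PNS = p₁ − p₀.
PNS = 0.569 − 0.342 = 0.227

PNS ≈ 0.2270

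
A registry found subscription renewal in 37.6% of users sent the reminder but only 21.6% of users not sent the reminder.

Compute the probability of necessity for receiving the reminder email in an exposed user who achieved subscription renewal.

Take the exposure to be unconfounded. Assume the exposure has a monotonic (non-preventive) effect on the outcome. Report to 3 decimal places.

PN ≈ 0.426

p₁ = 0.376, p₀ = 0.216.
Under exogeneity and monotonicity, PN = (p₁ − p₀) / p₁.
PN = (0.376 − 0.216) / 0.376 = 0.16 / 0.376 ≈ 0.4255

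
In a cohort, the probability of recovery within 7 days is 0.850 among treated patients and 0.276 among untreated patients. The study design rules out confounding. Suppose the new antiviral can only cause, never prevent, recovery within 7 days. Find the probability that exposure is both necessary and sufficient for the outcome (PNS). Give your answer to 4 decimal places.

PNS ≈ 0.5740

Let p₁ = 0.85, p₀ = 0.276.
Under exogeneity and monotonicity, PNS = p₁ − p₀.
PNS = 0.85 − 0.276 = 0.574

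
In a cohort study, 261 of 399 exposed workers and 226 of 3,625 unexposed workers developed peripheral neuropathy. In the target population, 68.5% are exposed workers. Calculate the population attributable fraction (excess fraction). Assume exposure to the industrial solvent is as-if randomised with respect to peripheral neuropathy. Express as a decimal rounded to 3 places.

p₁ = P(outcome | exposed) = 261/399 = 0.65414
p₀ = P(outcome | unexposed) = 226/3625 = 0.062345
Overall risk P(Y=1) = π·p₁ + (1−π)·p₀ = 0.685×0.65414 + 0.315×0.062345 = 0.46772.
Under exogeneity, PAF = [P(Y=1) − p₀] / P(Y=1).
PAF = (0.46772 − 0.062345) / 0.46772 ≈ 0.8667

PAF ≈ 0.867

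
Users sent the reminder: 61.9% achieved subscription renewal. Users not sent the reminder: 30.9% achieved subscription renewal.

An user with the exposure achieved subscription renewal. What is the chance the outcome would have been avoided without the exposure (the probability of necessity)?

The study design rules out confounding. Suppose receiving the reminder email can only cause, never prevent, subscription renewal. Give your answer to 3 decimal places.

p₁ = 0.619, p₀ = 0.309.
Under exogeneity and monotonicity, PN = (p₁ − p₀) / p₁.
PN = (0.619 − 0.309) / 0.619 = 0.31 / 0.619 ≈ 0.5008

PN ≈ 0.501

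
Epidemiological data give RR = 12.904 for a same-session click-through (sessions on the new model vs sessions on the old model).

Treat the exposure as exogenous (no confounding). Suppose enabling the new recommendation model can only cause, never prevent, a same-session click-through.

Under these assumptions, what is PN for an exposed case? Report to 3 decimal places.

PN ≈ 0.923

Under exogeneity and monotonicity, PN = (RR − 1) / RR = 1 − 1/RR.
PN = (12.904 − 1) / 12.904 = 11.9 / 12.904 ≈ 0.9225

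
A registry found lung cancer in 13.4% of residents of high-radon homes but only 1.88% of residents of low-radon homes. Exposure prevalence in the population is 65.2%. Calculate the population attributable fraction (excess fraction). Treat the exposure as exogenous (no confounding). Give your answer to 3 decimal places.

PAF ≈ 0.800

p₁ = 0.134, p₀ = 0.0188.
Overall risk P(Y=1) = π·p₁ + (1−π)·p₀ = 0.652×0.134 + 0.348×0.0188 = 0.09391.
Under exogeneity, PAF = [P(Y=1) − p₀] / P(Y=1).
PAF = (0.09391 − 0.0188) / 0.09391 ≈ 0.7998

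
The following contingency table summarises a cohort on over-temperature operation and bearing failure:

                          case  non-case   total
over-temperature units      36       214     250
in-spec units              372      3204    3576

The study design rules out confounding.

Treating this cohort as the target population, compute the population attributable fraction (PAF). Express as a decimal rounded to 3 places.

PAF ≈ 0.024

p₁ = P(outcome | exposed) = 36/250 = 0.144
p₀ = P(outcome | unexposed) = 372/3576 = 0.10403
Exposure prevalence π = 250/3826 = 0.065342; overall risk P(Y=1) = 0.10664.
Under exogeneity, PAF = [P(Y=1) − p₀]/P(Y=1).
PAF = (0.10664 − 0.10403) / 0.10664 ≈ 0.0245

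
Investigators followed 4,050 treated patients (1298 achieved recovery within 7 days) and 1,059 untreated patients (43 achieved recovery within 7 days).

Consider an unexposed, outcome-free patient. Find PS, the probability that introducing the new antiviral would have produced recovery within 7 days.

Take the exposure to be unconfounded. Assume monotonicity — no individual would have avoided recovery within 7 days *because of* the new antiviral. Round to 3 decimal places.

PS ≈ 0.292

p₁ = P(outcome | exposed) = 1298/4050 = 0.32049
p₀ = P(outcome | unexposed) = 43/1059 = 0.040604
Under exogeneity and monotonicity, PS = (p₁ − p₀) / (1 − p₀).
PS = (0.32049 − 0.040604) / (1 − 0.040604) = 0.27989 / 0.9594 ≈ 0.2917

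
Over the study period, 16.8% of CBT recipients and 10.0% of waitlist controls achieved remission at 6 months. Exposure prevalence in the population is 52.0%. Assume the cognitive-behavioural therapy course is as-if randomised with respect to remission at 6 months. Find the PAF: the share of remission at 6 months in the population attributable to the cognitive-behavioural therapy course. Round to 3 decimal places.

p₁ = 0.168, p₀ = 0.1.
Overall risk P(Y=1) = π·p₁ + (1−π)·p₀ = 0.52×0.168 + 0.48×0.1 = 0.13536.
Under exogeneity, PAF = [P(Y=1) − p₀] / P(Y=1).
PAF = (0.13536 − 0.1) / 0.13536 ≈ 0.2612

PAF ≈ 0.261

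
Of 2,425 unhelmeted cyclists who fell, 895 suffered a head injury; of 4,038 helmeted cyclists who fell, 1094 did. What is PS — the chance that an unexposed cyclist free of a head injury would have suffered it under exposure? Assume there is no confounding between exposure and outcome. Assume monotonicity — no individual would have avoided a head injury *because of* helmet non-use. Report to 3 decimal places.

p₁ = P(outcome | exposed) = 895/2425 = 0.36907
p₀ = P(outcome | unexposed) = 1094/4038 = 0.27093
Under exogeneity and monotonicity, PS = (p₁ − p₀) / (1 − p₀).
PS = (0.36907 − 0.27093) / (1 − 0.27093) = 0.098146 / 0.72907 ≈ 0.1346

PS ≈ 0.135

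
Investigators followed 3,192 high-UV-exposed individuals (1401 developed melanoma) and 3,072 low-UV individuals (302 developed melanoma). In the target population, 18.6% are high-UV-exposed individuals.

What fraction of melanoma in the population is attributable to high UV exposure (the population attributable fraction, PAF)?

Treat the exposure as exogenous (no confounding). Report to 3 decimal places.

PAF ≈ 0.392

p₁ = P(outcome | exposed) = 1401/3192 = 0.43891
p₀ = P(outcome | unexposed) = 302/3072 = 0.098307
Overall risk P(Y=1) = π·p₁ + (1−π)·p₀ = 0.186×0.43891 + 0.814×0.098307 = 0.16166.
Under exogeneity, PAF = [P(Y=1) − p₀] / P(Y=1).
PAF = (0.16166 − 0.098307) / 0.16166 ≈ 0.3919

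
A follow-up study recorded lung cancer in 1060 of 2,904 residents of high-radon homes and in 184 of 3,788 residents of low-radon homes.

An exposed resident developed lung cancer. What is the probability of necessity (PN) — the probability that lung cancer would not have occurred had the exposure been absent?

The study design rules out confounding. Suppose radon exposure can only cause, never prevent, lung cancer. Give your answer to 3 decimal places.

p₁ = P(outcome | exposed) = 1060/2904 = 0.36501
p₀ = P(outcome | unexposed) = 184/3788 = 0.048574
Under exogeneity and monotonicity, PN = (p₁ − p₀) / p₁.
PN = (0.36501 − 0.048574) / 0.36501 = 0.31644 / 0.36501 ≈ 0.8669

PN ≈ 0.867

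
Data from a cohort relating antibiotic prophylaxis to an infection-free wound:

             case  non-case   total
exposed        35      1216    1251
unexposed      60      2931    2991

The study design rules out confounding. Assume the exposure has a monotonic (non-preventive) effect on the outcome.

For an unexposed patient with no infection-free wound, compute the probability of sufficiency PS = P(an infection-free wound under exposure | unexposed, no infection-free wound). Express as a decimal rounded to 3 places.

PS ≈ 0.008

p₁ = P(outcome | exposed) = 35/1251 = 0.027978
p₀ = P(outcome | unexposed) = 60/2991 = 0.02006
Under exogeneity and monotonicity, PS = (p₁ − p₀)/(1 − p₀).
PS = (0.027978 − 0.02006) / 0.97994 ≈ 0.0081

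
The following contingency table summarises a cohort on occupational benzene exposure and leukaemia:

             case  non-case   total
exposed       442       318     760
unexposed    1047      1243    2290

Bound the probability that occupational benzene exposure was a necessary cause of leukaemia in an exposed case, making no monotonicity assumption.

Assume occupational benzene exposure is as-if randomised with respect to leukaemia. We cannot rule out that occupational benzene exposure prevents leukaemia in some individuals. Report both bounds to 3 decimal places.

p₁ = P(outcome | exposed) = 442/760 = 0.58158
p₀ = P(outcome | unexposed) = 1047/2290 = 0.45721
Under exogeneity alone the bounds on PN are max{0,(p₁−p₀)/p₁} ≤ PN ≤ min{1,(1−p₀)/p₁}.
  lower = (p₁ − p₀)/p₁ = 0.12437 / 0.58158 ≈ 0.2139
  upper = min{1, (1 − p₀)/p₁} = 0.54279 / 0.58158 ≈ 0.9333

0.214 ≤ PN ≤ 0.933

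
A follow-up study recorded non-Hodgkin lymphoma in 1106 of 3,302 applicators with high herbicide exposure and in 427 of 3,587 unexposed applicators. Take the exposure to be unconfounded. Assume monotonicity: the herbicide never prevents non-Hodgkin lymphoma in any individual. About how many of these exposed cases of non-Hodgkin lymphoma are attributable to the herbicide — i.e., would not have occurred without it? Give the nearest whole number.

about 713 cases

p₁ = P(outcome | exposed) = 1106/3302 = 0.33495
p₀ = P(outcome | unexposed) = 427/3587 = 0.11904
PN = (p₁ − p₀)/p₁ = (0.33495 − 0.11904) / 0.33495 ≈ 0.64460.
Attributable cases ≈ PN × (exposed cases) = 0.64460 × 1106 ≈ 712.93.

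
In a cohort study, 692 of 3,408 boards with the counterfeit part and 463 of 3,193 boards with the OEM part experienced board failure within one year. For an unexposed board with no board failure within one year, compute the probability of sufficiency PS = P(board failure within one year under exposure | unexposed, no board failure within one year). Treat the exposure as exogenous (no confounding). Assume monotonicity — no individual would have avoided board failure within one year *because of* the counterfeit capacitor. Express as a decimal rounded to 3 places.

p₁ = P(outcome | exposed) = 692/3408 = 0.20305
p₀ = P(outcome | unexposed) = 463/3193 = 0.145
Under exogeneity and monotonicity, PS = (p₁ − p₀) / (1 − p₀).
PS = (0.20305 − 0.145) / (1 − 0.145) = 0.058047 / 0.855 ≈ 0.0679

PS ≈ 0.068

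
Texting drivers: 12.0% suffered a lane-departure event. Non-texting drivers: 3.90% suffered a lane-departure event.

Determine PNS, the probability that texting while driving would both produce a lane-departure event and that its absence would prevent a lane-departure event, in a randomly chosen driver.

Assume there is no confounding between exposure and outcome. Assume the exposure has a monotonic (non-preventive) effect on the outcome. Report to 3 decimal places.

p₁ = 0.12, p₀ = 0.039.
Under exogeneity and monotonicity, PNS = p₁ − p₀.
PNS = 0.12 − 0.039 = 0.081

PNS ≈ 0.081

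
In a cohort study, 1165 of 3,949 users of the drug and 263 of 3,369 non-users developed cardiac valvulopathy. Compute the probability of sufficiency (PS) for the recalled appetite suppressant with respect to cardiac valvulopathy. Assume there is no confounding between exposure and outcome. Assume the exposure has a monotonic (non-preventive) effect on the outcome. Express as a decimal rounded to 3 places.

PS ≈ 0.235

p₁ = P(outcome | exposed) = 1165/3949 = 0.29501
p₀ = P(outcome | unexposed) = 263/3369 = 0.078065
Under exogeneity and monotonicity, PS = (p₁ − p₀) / (1 − p₀).
PS = (0.29501 − 0.078065) / (1 − 0.078065) = 0.21695 / 0.92194 ≈ 0.2353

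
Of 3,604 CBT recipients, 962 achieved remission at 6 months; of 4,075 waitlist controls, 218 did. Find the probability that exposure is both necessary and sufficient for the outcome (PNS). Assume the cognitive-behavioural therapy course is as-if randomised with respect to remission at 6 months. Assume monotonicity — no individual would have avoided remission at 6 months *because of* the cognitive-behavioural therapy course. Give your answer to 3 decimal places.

PNS ≈ 0.213

p₁ = P(outcome | exposed) = 962/3604 = 0.26693
p₀ = P(outcome | unexposed) = 218/4075 = 0.053497
Under exogeneity and monotonicity, PNS = p₁ − p₀.
PNS = 0.26693 − 0.053497 = 0.21343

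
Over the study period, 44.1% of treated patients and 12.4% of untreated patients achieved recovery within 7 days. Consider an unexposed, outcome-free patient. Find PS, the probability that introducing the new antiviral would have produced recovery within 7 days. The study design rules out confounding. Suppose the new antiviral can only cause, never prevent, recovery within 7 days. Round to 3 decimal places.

PS ≈ 0.362

p₁ = 0.441, p₀ = 0.124.
Under exogeneity and monotonicity, PS = (p₁ − p₀) / (1 − p₀).
PS = (0.441 − 0.124) / (1 − 0.124) = 0.317 / 0.876 ≈ 0.3619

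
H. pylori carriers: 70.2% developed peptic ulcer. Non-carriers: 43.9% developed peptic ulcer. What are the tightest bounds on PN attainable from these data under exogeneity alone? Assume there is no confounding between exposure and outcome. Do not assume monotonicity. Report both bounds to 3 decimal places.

0.375 ≤ PN ≤ 0.799

p₁ = 0.702, p₀ = 0.439.
Under exogeneity alone the bounds on PN are max{0,(p₁−p₀)/p₁} ≤ PN ≤ min{1,(1−p₀)/p₁}.
  lower = (p₁ − p₀)/p₁ = 0.263 / 0.702 ≈ 0.3746
  upper = min{1, (1 − p₀)/p₁} = 0.561 / 0.702 ≈ 0.7991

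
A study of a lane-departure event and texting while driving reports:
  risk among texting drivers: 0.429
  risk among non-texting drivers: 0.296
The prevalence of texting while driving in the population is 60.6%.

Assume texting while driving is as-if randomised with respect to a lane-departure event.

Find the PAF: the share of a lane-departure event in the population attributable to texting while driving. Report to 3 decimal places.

Let p₁ = 0.429, p₀ = 0.296.
Overall risk P(Y=1) = π·p₁ + (1−π)·p₀ = 0.606×0.429 + 0.394×0.296 = 0.3766.
Under exogeneity, PAF = [P(Y=1) − p₀] / P(Y=1).
PAF = (0.3766 − 0.296) / 0.3766 ≈ 0.2140

PAF ≈ 0.214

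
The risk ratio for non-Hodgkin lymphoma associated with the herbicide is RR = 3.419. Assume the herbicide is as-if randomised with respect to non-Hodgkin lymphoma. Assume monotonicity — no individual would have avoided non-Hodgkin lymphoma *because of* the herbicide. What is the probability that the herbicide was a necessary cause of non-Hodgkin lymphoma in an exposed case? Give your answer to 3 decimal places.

PN ≈ 0.708

Under exogeneity and monotonicity, PN = (RR − 1) / RR = 1 − 1/RR.
PN = (3.419 − 1) / 3.419 = 2.419 / 3.419 ≈ 0.7075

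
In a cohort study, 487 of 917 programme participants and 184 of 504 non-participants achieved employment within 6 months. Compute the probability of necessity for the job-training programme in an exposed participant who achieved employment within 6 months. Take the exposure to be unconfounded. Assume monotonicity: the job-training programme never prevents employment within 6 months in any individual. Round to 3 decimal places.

p₁ = P(outcome | exposed) = 487/917 = 0.53108
p₀ = P(outcome | unexposed) = 184/504 = 0.36508
Under exogeneity and monotonicity, PN = (p₁ − p₀) / p₁.
PN = (0.53108 − 0.36508) / 0.53108 = 0.166 / 0.53108 ≈ 0.3126

PN ≈ 0.313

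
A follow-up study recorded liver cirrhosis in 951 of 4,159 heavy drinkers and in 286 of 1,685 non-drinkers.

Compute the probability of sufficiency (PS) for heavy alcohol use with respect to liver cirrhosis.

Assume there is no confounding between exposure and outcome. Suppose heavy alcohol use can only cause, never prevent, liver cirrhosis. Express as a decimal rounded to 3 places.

p₁ = P(outcome | exposed) = 951/4159 = 0.22866
p₀ = P(outcome | unexposed) = 286/1685 = 0.16973
Under exogeneity and monotonicity, PS = (p₁ − p₀) / (1 − p₀).
PS = (0.22866 − 0.16973) / (1 − 0.16973) = 0.058928 / 0.83027 ≈ 0.0710

PS ≈ 0.071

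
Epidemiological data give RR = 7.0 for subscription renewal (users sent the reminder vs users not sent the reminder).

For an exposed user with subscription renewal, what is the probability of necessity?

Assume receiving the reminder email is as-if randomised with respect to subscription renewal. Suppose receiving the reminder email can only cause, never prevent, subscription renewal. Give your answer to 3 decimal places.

PN ≈ 0.857

Under exogeneity and monotonicity, PN = (RR − 1) / RR = 1 − 1/RR.
PN = (7.0 − 1) / 7.0 = 6 / 7.0 ≈ 0.8571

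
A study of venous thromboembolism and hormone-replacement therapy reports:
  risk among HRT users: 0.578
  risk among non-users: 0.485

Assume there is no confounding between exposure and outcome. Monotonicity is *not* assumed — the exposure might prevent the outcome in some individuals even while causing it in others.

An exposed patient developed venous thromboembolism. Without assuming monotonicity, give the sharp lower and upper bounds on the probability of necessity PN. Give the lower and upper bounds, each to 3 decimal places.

0.161 ≤ PN ≤ 0.891

Let p₁ = 0.578, p₀ = 0.485.
Under exogeneity alone the bounds on PN are max{0,(p₁−p₀)/p₁} ≤ PN ≤ min{1,(1−p₀)/p₁}.
  lower = (p₁ − p₀)/p₁ = 0.093 / 0.578 ≈ 0.1609
  upper = min{1, (1 − p₀)/p₁} = 0.515 / 0.578 ≈ 0.8910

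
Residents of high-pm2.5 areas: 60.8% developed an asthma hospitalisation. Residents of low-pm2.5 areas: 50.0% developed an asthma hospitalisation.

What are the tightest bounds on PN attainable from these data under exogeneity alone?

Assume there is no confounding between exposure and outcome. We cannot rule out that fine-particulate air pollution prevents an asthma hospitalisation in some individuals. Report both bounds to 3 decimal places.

p₁ = 0.608, p₀ = 0.5.
Under exogeneity alone the bounds on PN are max{0,(p₁−p₀)/p₁} ≤ PN ≤ min{1,(1−p₀)/p₁}.
  lower = (p₁ − p₀)/p₁ = 0.108 / 0.608 ≈ 0.1776
  upper = min{1, (1 − p₀)/p₁} = 0.5 / 0.608 ≈ 0.8224

0.178 ≤ PN ≤ 0.822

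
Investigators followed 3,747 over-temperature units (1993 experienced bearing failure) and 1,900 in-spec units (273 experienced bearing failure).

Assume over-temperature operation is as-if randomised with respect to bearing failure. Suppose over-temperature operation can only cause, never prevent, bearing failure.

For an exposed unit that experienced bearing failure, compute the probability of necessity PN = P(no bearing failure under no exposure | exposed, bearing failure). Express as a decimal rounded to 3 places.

p₁ = P(outcome | exposed) = 1993/3747 = 0.53189
p₀ = P(outcome | unexposed) = 273/1900 = 0.14368
Under exogeneity and monotonicity, PN = (p₁ − p₀) / p₁.
PN = (0.53189 − 0.14368) / 0.53189 = 0.38821 / 0.53189 ≈ 0.7299

PN ≈ 0.730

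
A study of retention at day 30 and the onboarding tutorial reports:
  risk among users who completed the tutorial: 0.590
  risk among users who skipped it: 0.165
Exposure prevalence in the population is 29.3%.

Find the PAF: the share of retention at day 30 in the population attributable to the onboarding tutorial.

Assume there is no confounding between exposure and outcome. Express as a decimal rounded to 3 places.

PAF ≈ 0.430

Let p₁ = 0.59, p₀ = 0.165.
Overall risk P(Y=1) = π·p₁ + (1−π)·p₀ = 0.293×0.59 + 0.707×0.165 = 0.28952.
Under exogeneity, PAF = [P(Y=1) − p₀] / P(Y=1).
PAF = (0.28952 − 0.165) / 0.28952 ≈ 0.4301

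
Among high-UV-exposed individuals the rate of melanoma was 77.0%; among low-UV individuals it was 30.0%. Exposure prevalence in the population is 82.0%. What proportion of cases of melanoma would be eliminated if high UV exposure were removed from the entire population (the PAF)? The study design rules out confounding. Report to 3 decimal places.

p₁ = 0.77, p₀ = 0.3.
Overall risk P(Y=1) = π·p₁ + (1−π)·p₀ = 0.82×0.77 + 0.18×0.3 = 0.6854.
Under exogeneity, PAF = [P(Y=1) − p₀] / P(Y=1).
PAF = (0.6854 − 0.3) / 0.6854 ≈ 0.5623

PAF ≈ 0.562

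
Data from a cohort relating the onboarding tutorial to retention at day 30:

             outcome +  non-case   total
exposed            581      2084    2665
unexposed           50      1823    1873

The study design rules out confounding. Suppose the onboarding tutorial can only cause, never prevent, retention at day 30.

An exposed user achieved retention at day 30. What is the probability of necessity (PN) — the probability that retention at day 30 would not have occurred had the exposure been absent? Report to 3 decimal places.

p₁ = P(outcome | exposed) = 581/2665 = 0.21801
p₀ = P(outcome | unexposed) = 50/1873 = 0.026695
Under exogeneity and monotonicity, PN = (p₁ − p₀) / p₁.
PN = (0.21801 − 0.026695) / 0.21801 = 0.19132 / 0.21801 ≈ 0.8776

PN ≈ 0.878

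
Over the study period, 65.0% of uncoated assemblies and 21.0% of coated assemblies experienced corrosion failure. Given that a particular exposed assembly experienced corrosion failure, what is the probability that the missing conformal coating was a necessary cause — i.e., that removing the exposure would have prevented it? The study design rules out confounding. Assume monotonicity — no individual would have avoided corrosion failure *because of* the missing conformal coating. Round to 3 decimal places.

p₁ = 0.65, p₀ = 0.21.
Under exogeneity and monotonicity, PN = (p₁ − p₀) / p₁.
PN = (0.65 − 0.21) / 0.65 = 0.44 / 0.65 ≈ 0.6769

PN ≈ 0.677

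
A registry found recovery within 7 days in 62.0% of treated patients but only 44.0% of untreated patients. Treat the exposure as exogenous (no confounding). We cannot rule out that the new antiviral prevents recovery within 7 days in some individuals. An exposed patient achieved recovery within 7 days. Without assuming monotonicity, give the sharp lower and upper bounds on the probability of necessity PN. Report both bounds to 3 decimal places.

0.290 ≤ PN ≤ 0.903

p₁ = 0.62, p₀ = 0.44.
Under exogeneity alone the bounds on PN are max{0,(p₁−p₀)/p₁} ≤ PN ≤ min{1,(1−p₀)/p₁}.
  lower = (p₁ − p₀)/p₁ = 0.18 / 0.62 ≈ 0.2903
  upper = min{1, (1 − p₀)/p₁} = 0.56 / 0.62 ≈ 0.9032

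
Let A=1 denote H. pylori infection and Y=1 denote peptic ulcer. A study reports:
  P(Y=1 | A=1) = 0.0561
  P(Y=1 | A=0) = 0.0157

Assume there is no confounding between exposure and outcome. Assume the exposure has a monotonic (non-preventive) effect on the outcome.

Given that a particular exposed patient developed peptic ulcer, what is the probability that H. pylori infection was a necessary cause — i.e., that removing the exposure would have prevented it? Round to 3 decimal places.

Let p₁ = 0.0561, p₀ = 0.0157.
Under exogeneity and monotonicity, PN = (p₁ − p₀) / p₁.
PN = (0.0561 − 0.0157) / 0.0561 = 0.0404 / 0.0561 ≈ 0.7201

PN ≈ 0.720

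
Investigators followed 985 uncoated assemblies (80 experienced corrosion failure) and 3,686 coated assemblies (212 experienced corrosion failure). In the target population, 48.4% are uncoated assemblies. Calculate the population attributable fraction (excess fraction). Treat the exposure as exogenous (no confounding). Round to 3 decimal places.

PAF ≈ 0.166

p₁ = P(outcome | exposed) = 80/985 = 0.081218
p₀ = P(outcome | unexposed) = 212/3686 = 0.057515
Overall risk P(Y=1) = π·p₁ + (1−π)·p₀ = 0.484×0.081218 + 0.516×0.057515 = 0.068987.
Under exogeneity, PAF = [P(Y=1) − p₀] / P(Y=1).
PAF = (0.068987 − 0.057515) / 0.068987 ≈ 0.1663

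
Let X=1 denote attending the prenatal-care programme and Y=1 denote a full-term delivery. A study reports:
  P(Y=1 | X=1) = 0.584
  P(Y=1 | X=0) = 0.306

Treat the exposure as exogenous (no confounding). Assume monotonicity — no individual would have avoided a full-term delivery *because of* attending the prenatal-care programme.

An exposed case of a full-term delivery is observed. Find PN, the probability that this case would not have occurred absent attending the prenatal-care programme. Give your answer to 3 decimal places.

PN ≈ 0.476

Let p₁ = 0.584, p₀ = 0.306.
Under exogeneity and monotonicity, PN = (p₁ − p₀) / p₁.
PN = (0.584 − 0.306) / 0.584 = 0.278 / 0.584 ≈ 0.4760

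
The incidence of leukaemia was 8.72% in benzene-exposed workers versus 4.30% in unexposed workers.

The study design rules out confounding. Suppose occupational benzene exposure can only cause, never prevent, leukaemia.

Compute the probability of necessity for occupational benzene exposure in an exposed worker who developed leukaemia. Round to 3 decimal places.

PN ≈ 0.507

p₁ = 0.0872, p₀ = 0.043.
Under exogeneity and monotonicity, PN = (p₁ − p₀) / p₁.
PN = (0.0872 − 0.043) / 0.0872 = 0.0442 / 0.0872 ≈ 0.5069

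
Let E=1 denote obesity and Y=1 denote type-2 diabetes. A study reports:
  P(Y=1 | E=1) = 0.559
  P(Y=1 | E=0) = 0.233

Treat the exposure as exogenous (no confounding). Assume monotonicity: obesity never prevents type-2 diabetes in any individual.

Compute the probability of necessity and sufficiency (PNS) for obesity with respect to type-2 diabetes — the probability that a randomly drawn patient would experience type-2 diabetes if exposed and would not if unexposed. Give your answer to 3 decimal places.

Let p₁ = 0.559, p₀ = 0.233.
Under exogeneity and monotonicity, PNS = p₁ − p₀.
PNS = 0.559 − 0.233 = 0.326

PNS ≈ 0.326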